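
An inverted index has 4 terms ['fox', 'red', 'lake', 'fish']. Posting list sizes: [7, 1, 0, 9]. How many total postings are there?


Summing posting list sizes:
'fox': 7 postings
'red': 1 postings
'lake': 0 postings
'fish': 9 postings
Total = 7 + 1 + 0 + 9 = 17

17


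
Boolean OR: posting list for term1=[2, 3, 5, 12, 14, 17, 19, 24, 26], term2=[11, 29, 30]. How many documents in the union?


Boolean OR: find union of posting lists
term1 docs: [2, 3, 5, 12, 14, 17, 19, 24, 26]
term2 docs: [11, 29, 30]
Union: [2, 3, 5, 11, 12, 14, 17, 19, 24, 26, 29, 30]
|union| = 12

12


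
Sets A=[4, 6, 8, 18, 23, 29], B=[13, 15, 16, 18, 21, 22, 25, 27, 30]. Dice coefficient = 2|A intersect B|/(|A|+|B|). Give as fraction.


A intersect B = [18]
|A intersect B| = 1
|A| = 6, |B| = 9
Dice = 2*1 / (6+9)
= 2 / 15 = 2/15

2/15


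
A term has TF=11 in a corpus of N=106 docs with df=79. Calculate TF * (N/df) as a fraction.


TF * (N/df)
= 11 * (106/79)
= 11 * 106/79
= 1166/79

1166/79


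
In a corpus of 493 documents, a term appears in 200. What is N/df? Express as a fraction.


IDF ratio = N / df
= 493 / 200
= 493/200

493/200


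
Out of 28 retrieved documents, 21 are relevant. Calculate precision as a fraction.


Precision = relevant_retrieved / total_retrieved
= 21 / 28
= 21 / (21 + 7)
= 3/4

3/4


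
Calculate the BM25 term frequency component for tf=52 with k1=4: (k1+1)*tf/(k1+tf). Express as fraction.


BM25 TF component = (k1+1)*tf / (k1+tf)
k1 = 4, tf = 52
Numerator = (4+1)*52 = 260
Denominator = 4 + 52 = 56
= 260/56 = 65/14

65/14


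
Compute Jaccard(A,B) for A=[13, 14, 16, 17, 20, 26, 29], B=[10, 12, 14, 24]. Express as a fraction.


A intersect B = [14]
|A intersect B| = 1
A union B = [10, 12, 13, 14, 16, 17, 20, 24, 26, 29]
|A union B| = 10
Jaccard = 1/10 = 1/10

1/10


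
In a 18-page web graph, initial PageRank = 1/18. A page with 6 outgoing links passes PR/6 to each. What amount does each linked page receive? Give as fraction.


Initial PR = 1/18 = 1/18
Outlinks = 6
Contribution per link = PR / outlinks
= 1/18 / 6
= 1/108

1/108


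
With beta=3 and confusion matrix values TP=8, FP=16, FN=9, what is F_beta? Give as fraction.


P = TP/(TP+FP) = 8/24 = 1/3
R = TP/(TP+FN) = 8/17 = 8/17
beta^2 = 3^2 = 9
(1 + beta^2) = 10
Numerator = (1+beta^2)*P*R = 80/51
Denominator = beta^2*P + R = 3 + 8/17 = 59/17
F_beta = 80/177

80/177


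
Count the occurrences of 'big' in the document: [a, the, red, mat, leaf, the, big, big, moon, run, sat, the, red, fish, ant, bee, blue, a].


Document has 18 words
Scanning for 'big':
Found at positions: [6, 7]
Count = 2

2


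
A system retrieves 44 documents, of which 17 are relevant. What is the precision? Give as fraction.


Precision = relevant_retrieved / total_retrieved
= 17 / 44
= 17 / (17 + 27)
= 17/44

17/44


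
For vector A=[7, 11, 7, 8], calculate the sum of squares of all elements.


|A|^2 = sum of squared components
A[0]^2 = 7^2 = 49
A[1]^2 = 11^2 = 121
A[2]^2 = 7^2 = 49
A[3]^2 = 8^2 = 64
Sum = 49 + 121 + 49 + 64 = 283

283


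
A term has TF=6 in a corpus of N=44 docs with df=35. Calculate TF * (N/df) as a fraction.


TF * (N/df)
= 6 * (44/35)
= 6 * 44/35
= 264/35

264/35


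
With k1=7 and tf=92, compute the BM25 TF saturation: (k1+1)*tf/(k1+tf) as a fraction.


BM25 TF component = (k1+1)*tf / (k1+tf)
k1 = 7, tf = 92
Numerator = (7+1)*92 = 736
Denominator = 7 + 92 = 99
= 736/99 = 736/99

736/99


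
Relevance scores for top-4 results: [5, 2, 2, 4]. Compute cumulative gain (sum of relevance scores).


Cumulative Gain = sum of relevance scores
Position 1: rel=5, running sum=5
Position 2: rel=2, running sum=7
Position 3: rel=2, running sum=9
Position 4: rel=4, running sum=13
CG = 13

13


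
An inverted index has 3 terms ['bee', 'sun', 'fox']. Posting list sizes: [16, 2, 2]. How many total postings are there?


Summing posting list sizes:
'bee': 16 postings
'sun': 2 postings
'fox': 2 postings
Total = 16 + 2 + 2 = 20

20


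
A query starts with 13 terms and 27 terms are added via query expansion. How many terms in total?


Original terms: 13
Expansion terms: 27
Total = 13 + 27 = 40

40


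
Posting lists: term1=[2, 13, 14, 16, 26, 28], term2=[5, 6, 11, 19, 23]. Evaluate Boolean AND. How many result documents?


Boolean AND: find intersection of posting lists
term1 docs: [2, 13, 14, 16, 26, 28]
term2 docs: [5, 6, 11, 19, 23]
Intersection: []
|intersection| = 0

0


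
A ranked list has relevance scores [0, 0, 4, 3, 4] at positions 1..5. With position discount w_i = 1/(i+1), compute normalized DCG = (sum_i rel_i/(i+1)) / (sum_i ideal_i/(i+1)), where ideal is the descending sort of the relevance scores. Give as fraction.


Position discount weights w_i = 1/(i+1) for i=1..5:
Weights = [1/2, 1/3, 1/4, 1/5, 1/6]
Actual relevance: [0, 0, 4, 3, 4]
DCG = 0/2 + 0/3 + 4/4 + 3/5 + 4/6 = 34/15
Ideal relevance (sorted desc): [4, 4, 3, 0, 0]
Ideal DCG = 4/2 + 4/3 + 3/4 + 0/5 + 0/6 = 49/12
nDCG = DCG / ideal_DCG = 34/15 / 49/12 = 136/245

136/245


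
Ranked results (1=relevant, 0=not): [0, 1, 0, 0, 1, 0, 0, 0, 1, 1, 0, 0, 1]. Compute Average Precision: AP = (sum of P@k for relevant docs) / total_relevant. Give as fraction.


Computing P@k for each relevant position:
Position 1: not relevant
Position 2: relevant, P@2 = 1/2 = 1/2
Position 3: not relevant
Position 4: not relevant
Position 5: relevant, P@5 = 2/5 = 2/5
Position 6: not relevant
Position 7: not relevant
Position 8: not relevant
Position 9: relevant, P@9 = 3/9 = 1/3
Position 10: relevant, P@10 = 4/10 = 2/5
Position 11: not relevant
Position 12: not relevant
Position 13: relevant, P@13 = 5/13 = 5/13
Sum of P@k = 1/2 + 2/5 + 1/3 + 2/5 + 5/13 = 787/390
AP = 787/390 / 5 = 787/1950

787/1950


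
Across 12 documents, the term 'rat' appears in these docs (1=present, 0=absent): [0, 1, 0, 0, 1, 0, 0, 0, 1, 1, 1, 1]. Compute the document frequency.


Checking each document for 'rat':
Doc 1: absent
Doc 2: present
Doc 3: absent
Doc 4: absent
Doc 5: present
Doc 6: absent
Doc 7: absent
Doc 8: absent
Doc 9: present
Doc 10: present
Doc 11: present
Doc 12: present
df = sum of presences = 0 + 1 + 0 + 0 + 1 + 0 + 0 + 0 + 1 + 1 + 1 + 1 = 6

6


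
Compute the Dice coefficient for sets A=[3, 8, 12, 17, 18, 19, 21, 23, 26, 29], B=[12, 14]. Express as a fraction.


A intersect B = [12]
|A intersect B| = 1
|A| = 10, |B| = 2
Dice = 2*1 / (10+2)
= 2 / 12 = 1/6

1/6


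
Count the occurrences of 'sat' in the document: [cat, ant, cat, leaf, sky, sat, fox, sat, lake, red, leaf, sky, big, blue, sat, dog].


Document has 16 words
Scanning for 'sat':
Found at positions: [5, 7, 14]
Count = 3

3


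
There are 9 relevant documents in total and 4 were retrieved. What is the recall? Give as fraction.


Recall = retrieved_relevant / total_relevant
= 4 / 9
= 4 / (4 + 5)
= 4/9

4/9


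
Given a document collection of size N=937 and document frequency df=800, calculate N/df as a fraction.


IDF ratio = N / df
= 937 / 800
= 937/800

937/800


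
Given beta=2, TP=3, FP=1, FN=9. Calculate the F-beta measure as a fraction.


P = TP/(TP+FP) = 3/4 = 3/4
R = TP/(TP+FN) = 3/12 = 1/4
beta^2 = 2^2 = 4
(1 + beta^2) = 5
Numerator = (1+beta^2)*P*R = 15/16
Denominator = beta^2*P + R = 3 + 1/4 = 13/4
F_beta = 15/52

15/52


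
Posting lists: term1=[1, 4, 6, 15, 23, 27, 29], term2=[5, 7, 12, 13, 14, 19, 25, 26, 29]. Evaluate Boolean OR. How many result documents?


Boolean OR: find union of posting lists
term1 docs: [1, 4, 6, 15, 23, 27, 29]
term2 docs: [5, 7, 12, 13, 14, 19, 25, 26, 29]
Union: [1, 4, 5, 6, 7, 12, 13, 14, 15, 19, 23, 25, 26, 27, 29]
|union| = 15

15


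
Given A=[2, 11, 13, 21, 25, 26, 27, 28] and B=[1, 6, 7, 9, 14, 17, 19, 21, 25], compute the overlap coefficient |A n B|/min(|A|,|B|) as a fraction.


A intersect B = [21, 25]
|A intersect B| = 2
min(|A|, |B|) = min(8, 9) = 8
Overlap = 2 / 8 = 1/4

1/4


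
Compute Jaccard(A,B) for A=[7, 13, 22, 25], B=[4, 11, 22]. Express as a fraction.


A intersect B = [22]
|A intersect B| = 1
A union B = [4, 7, 11, 13, 22, 25]
|A union B| = 6
Jaccard = 1/6 = 1/6

1/6


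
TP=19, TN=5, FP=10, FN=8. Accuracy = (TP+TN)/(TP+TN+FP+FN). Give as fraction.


Accuracy = (TP + TN) / (TP + TN + FP + FN)
TP + TN = 19 + 5 = 24
Total = 19 + 5 + 10 + 8 = 42
Accuracy = 24 / 42 = 4/7

4/7


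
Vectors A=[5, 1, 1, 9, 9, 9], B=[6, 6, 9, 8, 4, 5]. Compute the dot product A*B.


Dot product = sum of element-wise products
A[0]*B[0] = 5*6 = 30
A[1]*B[1] = 1*6 = 6
A[2]*B[2] = 1*9 = 9
A[3]*B[3] = 9*8 = 72
A[4]*B[4] = 9*4 = 36
A[5]*B[5] = 9*5 = 45
Sum = 30 + 6 + 9 + 72 + 36 + 45 = 198

198


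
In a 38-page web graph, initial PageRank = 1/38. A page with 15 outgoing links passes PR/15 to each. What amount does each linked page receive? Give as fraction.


Initial PR = 1/38 = 1/38
Outlinks = 15
Contribution per link = PR / outlinks
= 1/38 / 15
= 1/570

1/570


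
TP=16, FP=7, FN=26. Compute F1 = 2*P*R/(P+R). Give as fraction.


F1 = 2 * P * R / (P + R)
P = TP/(TP+FP) = 16/23 = 16/23
R = TP/(TP+FN) = 16/42 = 8/21
2 * P * R = 2 * 16/23 * 8/21 = 256/483
P + R = 16/23 + 8/21 = 520/483
F1 = 256/483 / 520/483 = 32/65

32/65


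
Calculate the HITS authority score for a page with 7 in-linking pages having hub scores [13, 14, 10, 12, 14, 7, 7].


Authority = sum of hub scores of in-linkers
In-link 1: hub score = 13
In-link 2: hub score = 14
In-link 3: hub score = 10
In-link 4: hub score = 12
In-link 5: hub score = 14
In-link 6: hub score = 7
In-link 7: hub score = 7
Authority = 13 + 14 + 10 + 12 + 14 + 7 + 7 = 77

77


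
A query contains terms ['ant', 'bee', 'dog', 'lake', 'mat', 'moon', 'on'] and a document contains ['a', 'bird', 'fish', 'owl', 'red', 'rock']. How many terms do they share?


Query terms: ['ant', 'bee', 'dog', 'lake', 'mat', 'moon', 'on']
Document terms: ['a', 'bird', 'fish', 'owl', 'red', 'rock']
Common terms: []
Overlap count = 0

0


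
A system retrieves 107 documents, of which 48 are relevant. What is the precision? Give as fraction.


Precision = relevant_retrieved / total_retrieved
= 48 / 107
= 48 / (48 + 59)
= 48/107

48/107


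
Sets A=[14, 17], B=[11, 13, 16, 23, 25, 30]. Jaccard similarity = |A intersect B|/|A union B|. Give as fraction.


A intersect B = []
|A intersect B| = 0
A union B = [11, 13, 14, 16, 17, 23, 25, 30]
|A union B| = 8
Jaccard = 0/8 = 0

0


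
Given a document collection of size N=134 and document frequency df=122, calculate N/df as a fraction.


IDF ratio = N / df
= 134 / 122
= 67/61

67/61


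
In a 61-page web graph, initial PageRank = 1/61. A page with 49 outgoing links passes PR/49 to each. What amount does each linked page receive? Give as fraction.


Initial PR = 1/61 = 1/61
Outlinks = 49
Contribution per link = PR / outlinks
= 1/61 / 49
= 1/2989

1/2989


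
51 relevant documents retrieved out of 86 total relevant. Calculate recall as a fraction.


Recall = retrieved_relevant / total_relevant
= 51 / 86
= 51 / (51 + 35)
= 51/86

51/86


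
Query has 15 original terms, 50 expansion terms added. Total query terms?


Original terms: 15
Expansion terms: 50
Total = 15 + 50 = 65

65


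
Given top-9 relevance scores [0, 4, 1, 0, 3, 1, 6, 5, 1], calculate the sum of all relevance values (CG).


Cumulative Gain = sum of relevance scores
Position 1: rel=0, running sum=0
Position 2: rel=4, running sum=4
Position 3: rel=1, running sum=5
Position 4: rel=0, running sum=5
Position 5: rel=3, running sum=8
Position 6: rel=1, running sum=9
Position 7: rel=6, running sum=15
Position 8: rel=5, running sum=20
Position 9: rel=1, running sum=21
CG = 21

21


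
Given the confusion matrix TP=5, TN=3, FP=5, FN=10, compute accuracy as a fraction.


Accuracy = (TP + TN) / (TP + TN + FP + FN)
TP + TN = 5 + 3 = 8
Total = 5 + 3 + 5 + 10 = 23
Accuracy = 8 / 23 = 8/23

8/23


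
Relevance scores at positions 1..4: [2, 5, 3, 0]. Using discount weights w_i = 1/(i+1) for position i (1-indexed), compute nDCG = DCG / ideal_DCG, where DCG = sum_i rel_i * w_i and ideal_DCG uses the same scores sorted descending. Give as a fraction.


Position discount weights w_i = 1/(i+1) for i=1..4:
Weights = [1/2, 1/3, 1/4, 1/5]
Actual relevance: [2, 5, 3, 0]
DCG = 2/2 + 5/3 + 3/4 + 0/5 = 41/12
Ideal relevance (sorted desc): [5, 3, 2, 0]
Ideal DCG = 5/2 + 3/3 + 2/4 + 0/5 = 4
nDCG = DCG / ideal_DCG = 41/12 / 4 = 41/48

41/48


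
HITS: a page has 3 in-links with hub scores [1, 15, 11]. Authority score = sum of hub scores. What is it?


Authority = sum of hub scores of in-linkers
In-link 1: hub score = 1
In-link 2: hub score = 15
In-link 3: hub score = 11
Authority = 1 + 15 + 11 = 27

27


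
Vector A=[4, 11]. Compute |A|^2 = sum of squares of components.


|A|^2 = sum of squared components
A[0]^2 = 4^2 = 16
A[1]^2 = 11^2 = 121
Sum = 16 + 121 = 137

137


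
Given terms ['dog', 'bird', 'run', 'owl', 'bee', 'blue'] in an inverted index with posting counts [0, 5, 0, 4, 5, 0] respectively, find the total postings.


Summing posting list sizes:
'dog': 0 postings
'bird': 5 postings
'run': 0 postings
'owl': 4 postings
'bee': 5 postings
'blue': 0 postings
Total = 0 + 5 + 0 + 4 + 5 + 0 = 14

14


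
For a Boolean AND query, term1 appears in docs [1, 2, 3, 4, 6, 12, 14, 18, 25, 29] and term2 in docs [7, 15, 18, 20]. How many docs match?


Boolean AND: find intersection of posting lists
term1 docs: [1, 2, 3, 4, 6, 12, 14, 18, 25, 29]
term2 docs: [7, 15, 18, 20]
Intersection: [18]
|intersection| = 1

1


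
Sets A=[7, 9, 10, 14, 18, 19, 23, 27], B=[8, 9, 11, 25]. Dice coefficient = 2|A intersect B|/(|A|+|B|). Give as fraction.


A intersect B = [9]
|A intersect B| = 1
|A| = 8, |B| = 4
Dice = 2*1 / (8+4)
= 2 / 12 = 1/6

1/6


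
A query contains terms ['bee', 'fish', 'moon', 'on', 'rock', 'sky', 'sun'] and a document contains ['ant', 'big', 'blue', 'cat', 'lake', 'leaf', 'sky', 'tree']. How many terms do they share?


Query terms: ['bee', 'fish', 'moon', 'on', 'rock', 'sky', 'sun']
Document terms: ['ant', 'big', 'blue', 'cat', 'lake', 'leaf', 'sky', 'tree']
Common terms: ['sky']
Overlap count = 1

1


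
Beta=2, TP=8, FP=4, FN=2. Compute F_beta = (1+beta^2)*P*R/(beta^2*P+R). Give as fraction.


P = TP/(TP+FP) = 8/12 = 2/3
R = TP/(TP+FN) = 8/10 = 4/5
beta^2 = 2^2 = 4
(1 + beta^2) = 5
Numerator = (1+beta^2)*P*R = 8/3
Denominator = beta^2*P + R = 8/3 + 4/5 = 52/15
F_beta = 10/13

10/13


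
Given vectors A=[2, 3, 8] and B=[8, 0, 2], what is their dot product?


Dot product = sum of element-wise products
A[0]*B[0] = 2*8 = 16
A[1]*B[1] = 3*0 = 0
A[2]*B[2] = 8*2 = 16
Sum = 16 + 0 + 16 = 32

32


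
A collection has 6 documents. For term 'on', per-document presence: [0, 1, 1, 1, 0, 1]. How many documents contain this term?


Checking each document for 'on':
Doc 1: absent
Doc 2: present
Doc 3: present
Doc 4: present
Doc 5: absent
Doc 6: present
df = sum of presences = 0 + 1 + 1 + 1 + 0 + 1 = 4

4


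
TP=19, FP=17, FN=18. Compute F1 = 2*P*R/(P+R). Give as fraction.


F1 = 2 * P * R / (P + R)
P = TP/(TP+FP) = 19/36 = 19/36
R = TP/(TP+FN) = 19/37 = 19/37
2 * P * R = 2 * 19/36 * 19/37 = 361/666
P + R = 19/36 + 19/37 = 1387/1332
F1 = 361/666 / 1387/1332 = 38/73

38/73


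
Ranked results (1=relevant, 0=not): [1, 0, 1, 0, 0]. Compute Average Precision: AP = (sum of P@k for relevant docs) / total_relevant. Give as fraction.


Computing P@k for each relevant position:
Position 1: relevant, P@1 = 1/1 = 1
Position 2: not relevant
Position 3: relevant, P@3 = 2/3 = 2/3
Position 4: not relevant
Position 5: not relevant
Sum of P@k = 1 + 2/3 = 5/3
AP = 5/3 / 2 = 5/6

5/6


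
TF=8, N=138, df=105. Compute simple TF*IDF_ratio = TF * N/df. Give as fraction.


TF * (N/df)
= 8 * (138/105)
= 8 * 46/35
= 368/35

368/35


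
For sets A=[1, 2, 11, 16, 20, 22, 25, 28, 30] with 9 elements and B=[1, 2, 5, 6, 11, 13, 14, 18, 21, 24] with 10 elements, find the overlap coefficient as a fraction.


A intersect B = [1, 2, 11]
|A intersect B| = 3
min(|A|, |B|) = min(9, 10) = 9
Overlap = 3 / 9 = 1/3

1/3


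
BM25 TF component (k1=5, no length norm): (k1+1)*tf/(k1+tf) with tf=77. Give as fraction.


BM25 TF component = (k1+1)*tf / (k1+tf)
k1 = 5, tf = 77
Numerator = (5+1)*77 = 462
Denominator = 5 + 77 = 82
= 462/82 = 231/41

231/41


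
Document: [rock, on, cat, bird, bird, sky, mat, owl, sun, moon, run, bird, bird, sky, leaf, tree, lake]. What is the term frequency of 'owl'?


Document has 17 words
Scanning for 'owl':
Found at positions: [7]
Count = 1

1


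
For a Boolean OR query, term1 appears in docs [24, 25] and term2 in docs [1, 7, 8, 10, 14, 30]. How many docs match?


Boolean OR: find union of posting lists
term1 docs: [24, 25]
term2 docs: [1, 7, 8, 10, 14, 30]
Union: [1, 7, 8, 10, 14, 24, 25, 30]
|union| = 8

8


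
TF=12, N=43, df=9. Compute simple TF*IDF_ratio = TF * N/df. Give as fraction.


TF * (N/df)
= 12 * (43/9)
= 12 * 43/9
= 172/3

172/3


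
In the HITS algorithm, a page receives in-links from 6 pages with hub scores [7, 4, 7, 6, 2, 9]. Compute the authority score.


Authority = sum of hub scores of in-linkers
In-link 1: hub score = 7
In-link 2: hub score = 4
In-link 3: hub score = 7
In-link 4: hub score = 6
In-link 5: hub score = 2
In-link 6: hub score = 9
Authority = 7 + 4 + 7 + 6 + 2 + 9 = 35

35


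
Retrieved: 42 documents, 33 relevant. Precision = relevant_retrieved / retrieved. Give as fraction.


Precision = relevant_retrieved / total_retrieved
= 33 / 42
= 33 / (33 + 9)
= 11/14

11/14


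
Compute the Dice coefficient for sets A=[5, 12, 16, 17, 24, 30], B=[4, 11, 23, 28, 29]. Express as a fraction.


A intersect B = []
|A intersect B| = 0
|A| = 6, |B| = 5
Dice = 2*0 / (6+5)
= 0 / 11 = 0

0


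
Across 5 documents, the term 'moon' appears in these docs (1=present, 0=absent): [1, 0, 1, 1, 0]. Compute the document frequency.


Checking each document for 'moon':
Doc 1: present
Doc 2: absent
Doc 3: present
Doc 4: present
Doc 5: absent
df = sum of presences = 1 + 0 + 1 + 1 + 0 = 3

3


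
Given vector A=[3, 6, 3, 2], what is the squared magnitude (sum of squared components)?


|A|^2 = sum of squared components
A[0]^2 = 3^2 = 9
A[1]^2 = 6^2 = 36
A[2]^2 = 3^2 = 9
A[3]^2 = 2^2 = 4
Sum = 9 + 36 + 9 + 4 = 58

58


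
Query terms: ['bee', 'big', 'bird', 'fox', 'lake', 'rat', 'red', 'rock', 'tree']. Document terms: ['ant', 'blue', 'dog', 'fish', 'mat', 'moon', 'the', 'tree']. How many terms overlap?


Query terms: ['bee', 'big', 'bird', 'fox', 'lake', 'rat', 'red', 'rock', 'tree']
Document terms: ['ant', 'blue', 'dog', 'fish', 'mat', 'moon', 'the', 'tree']
Common terms: ['tree']
Overlap count = 1

1


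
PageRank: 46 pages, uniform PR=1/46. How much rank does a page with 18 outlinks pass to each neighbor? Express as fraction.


Initial PR = 1/46 = 1/46
Outlinks = 18
Contribution per link = PR / outlinks
= 1/46 / 18
= 1/828

1/828


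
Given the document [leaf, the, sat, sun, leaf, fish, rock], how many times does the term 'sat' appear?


Document has 7 words
Scanning for 'sat':
Found at positions: [2]
Count = 1

1


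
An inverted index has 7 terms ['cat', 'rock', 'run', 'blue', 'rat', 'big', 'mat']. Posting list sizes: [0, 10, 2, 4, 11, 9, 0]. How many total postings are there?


Summing posting list sizes:
'cat': 0 postings
'rock': 10 postings
'run': 2 postings
'blue': 4 postings
'rat': 11 postings
'big': 9 postings
'mat': 0 postings
Total = 0 + 10 + 2 + 4 + 11 + 9 + 0 = 36

36


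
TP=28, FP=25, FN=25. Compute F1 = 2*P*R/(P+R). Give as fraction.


F1 = 2 * P * R / (P + R)
P = TP/(TP+FP) = 28/53 = 28/53
R = TP/(TP+FN) = 28/53 = 28/53
2 * P * R = 2 * 28/53 * 28/53 = 1568/2809
P + R = 28/53 + 28/53 = 56/53
F1 = 1568/2809 / 56/53 = 28/53

28/53


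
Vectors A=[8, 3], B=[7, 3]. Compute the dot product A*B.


Dot product = sum of element-wise products
A[0]*B[0] = 8*7 = 56
A[1]*B[1] = 3*3 = 9
Sum = 56 + 9 = 65

65


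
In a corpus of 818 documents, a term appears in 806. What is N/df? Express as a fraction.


IDF ratio = N / df
= 818 / 806
= 409/403

409/403


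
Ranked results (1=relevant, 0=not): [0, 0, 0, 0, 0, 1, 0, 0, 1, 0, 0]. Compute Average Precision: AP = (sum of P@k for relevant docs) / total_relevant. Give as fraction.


Computing P@k for each relevant position:
Position 1: not relevant
Position 2: not relevant
Position 3: not relevant
Position 4: not relevant
Position 5: not relevant
Position 6: relevant, P@6 = 1/6 = 1/6
Position 7: not relevant
Position 8: not relevant
Position 9: relevant, P@9 = 2/9 = 2/9
Position 10: not relevant
Position 11: not relevant
Sum of P@k = 1/6 + 2/9 = 7/18
AP = 7/18 / 2 = 7/36

7/36


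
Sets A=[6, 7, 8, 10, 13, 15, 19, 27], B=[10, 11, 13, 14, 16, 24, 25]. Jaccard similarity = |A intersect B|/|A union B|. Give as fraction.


A intersect B = [10, 13]
|A intersect B| = 2
A union B = [6, 7, 8, 10, 11, 13, 14, 15, 16, 19, 24, 25, 27]
|A union B| = 13
Jaccard = 2/13 = 2/13

2/13


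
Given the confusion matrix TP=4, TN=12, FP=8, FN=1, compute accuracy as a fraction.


Accuracy = (TP + TN) / (TP + TN + FP + FN)
TP + TN = 4 + 12 = 16
Total = 4 + 12 + 8 + 1 = 25
Accuracy = 16 / 25 = 16/25

16/25


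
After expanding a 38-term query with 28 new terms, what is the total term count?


Original terms: 38
Expansion terms: 28
Total = 38 + 28 = 66

66


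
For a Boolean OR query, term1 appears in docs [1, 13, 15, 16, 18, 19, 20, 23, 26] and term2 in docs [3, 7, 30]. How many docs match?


Boolean OR: find union of posting lists
term1 docs: [1, 13, 15, 16, 18, 19, 20, 23, 26]
term2 docs: [3, 7, 30]
Union: [1, 3, 7, 13, 15, 16, 18, 19, 20, 23, 26, 30]
|union| = 12

12


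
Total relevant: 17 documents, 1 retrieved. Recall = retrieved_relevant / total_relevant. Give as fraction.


Recall = retrieved_relevant / total_relevant
= 1 / 17
= 1 / (1 + 16)
= 1/17

1/17


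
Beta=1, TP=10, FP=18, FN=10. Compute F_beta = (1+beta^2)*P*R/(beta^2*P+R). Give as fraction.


P = TP/(TP+FP) = 10/28 = 5/14
R = TP/(TP+FN) = 10/20 = 1/2
beta^2 = 1^2 = 1
(1 + beta^2) = 2
Numerator = (1+beta^2)*P*R = 5/14
Denominator = beta^2*P + R = 5/14 + 1/2 = 6/7
F_beta = 5/12

5/12


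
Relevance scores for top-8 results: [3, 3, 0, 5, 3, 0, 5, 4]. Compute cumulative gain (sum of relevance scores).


Cumulative Gain = sum of relevance scores
Position 1: rel=3, running sum=3
Position 2: rel=3, running sum=6
Position 3: rel=0, running sum=6
Position 4: rel=5, running sum=11
Position 5: rel=3, running sum=14
Position 6: rel=0, running sum=14
Position 7: rel=5, running sum=19
Position 8: rel=4, running sum=23
CG = 23

23


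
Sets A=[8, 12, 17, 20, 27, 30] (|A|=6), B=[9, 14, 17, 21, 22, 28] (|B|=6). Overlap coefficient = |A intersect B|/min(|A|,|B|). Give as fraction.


A intersect B = [17]
|A intersect B| = 1
min(|A|, |B|) = min(6, 6) = 6
Overlap = 1 / 6 = 1/6

1/6


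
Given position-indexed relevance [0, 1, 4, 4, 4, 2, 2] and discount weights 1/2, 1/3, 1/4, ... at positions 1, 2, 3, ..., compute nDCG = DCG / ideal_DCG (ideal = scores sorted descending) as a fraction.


Position discount weights w_i = 1/(i+1) for i=1..7:
Weights = [1/2, 1/3, 1/4, 1/5, 1/6, 1/7, 1/8]
Actual relevance: [0, 1, 4, 4, 4, 2, 2]
DCG = 0/2 + 1/3 + 4/4 + 4/5 + 4/6 + 2/7 + 2/8 = 467/140
Ideal relevance (sorted desc): [4, 4, 4, 2, 2, 1, 0]
Ideal DCG = 4/2 + 4/3 + 4/4 + 2/5 + 2/6 + 1/7 + 0/8 = 547/105
nDCG = DCG / ideal_DCG = 467/140 / 547/105 = 1401/2188

1401/2188


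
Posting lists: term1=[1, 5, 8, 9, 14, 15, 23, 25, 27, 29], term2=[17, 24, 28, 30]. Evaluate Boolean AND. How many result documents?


Boolean AND: find intersection of posting lists
term1 docs: [1, 5, 8, 9, 14, 15, 23, 25, 27, 29]
term2 docs: [17, 24, 28, 30]
Intersection: []
|intersection| = 0

0


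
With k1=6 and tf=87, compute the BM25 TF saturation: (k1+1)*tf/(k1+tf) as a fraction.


BM25 TF component = (k1+1)*tf / (k1+tf)
k1 = 6, tf = 87
Numerator = (6+1)*87 = 609
Denominator = 6 + 87 = 93
= 609/93 = 203/31

203/31


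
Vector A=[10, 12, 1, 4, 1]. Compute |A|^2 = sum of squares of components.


|A|^2 = sum of squared components
A[0]^2 = 10^2 = 100
A[1]^2 = 12^2 = 144
A[2]^2 = 1^2 = 1
A[3]^2 = 4^2 = 16
A[4]^2 = 1^2 = 1
Sum = 100 + 144 + 1 + 16 + 1 = 262

262


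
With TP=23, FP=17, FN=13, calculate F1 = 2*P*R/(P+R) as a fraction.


F1 = 2 * P * R / (P + R)
P = TP/(TP+FP) = 23/40 = 23/40
R = TP/(TP+FN) = 23/36 = 23/36
2 * P * R = 2 * 23/40 * 23/36 = 529/720
P + R = 23/40 + 23/36 = 437/360
F1 = 529/720 / 437/360 = 23/38

23/38


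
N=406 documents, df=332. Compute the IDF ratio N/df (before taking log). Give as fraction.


IDF ratio = N / df
= 406 / 332
= 203/166

203/166


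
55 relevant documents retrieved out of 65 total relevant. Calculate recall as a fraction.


Recall = retrieved_relevant / total_relevant
= 55 / 65
= 55 / (55 + 10)
= 11/13

11/13


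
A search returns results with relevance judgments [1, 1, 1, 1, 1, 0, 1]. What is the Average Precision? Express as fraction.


Computing P@k for each relevant position:
Position 1: relevant, P@1 = 1/1 = 1
Position 2: relevant, P@2 = 2/2 = 1
Position 3: relevant, P@3 = 3/3 = 1
Position 4: relevant, P@4 = 4/4 = 1
Position 5: relevant, P@5 = 5/5 = 1
Position 6: not relevant
Position 7: relevant, P@7 = 6/7 = 6/7
Sum of P@k = 1 + 1 + 1 + 1 + 1 + 6/7 = 41/7
AP = 41/7 / 6 = 41/42

41/42


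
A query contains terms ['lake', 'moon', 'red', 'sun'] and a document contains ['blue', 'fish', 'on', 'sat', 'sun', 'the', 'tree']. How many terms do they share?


Query terms: ['lake', 'moon', 'red', 'sun']
Document terms: ['blue', 'fish', 'on', 'sat', 'sun', 'the', 'tree']
Common terms: ['sun']
Overlap count = 1

1


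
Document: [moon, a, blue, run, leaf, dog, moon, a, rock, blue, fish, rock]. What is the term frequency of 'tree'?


Document has 12 words
Scanning for 'tree':
Term not found in document
Count = 0

0


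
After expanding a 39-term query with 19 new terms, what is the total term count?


Original terms: 39
Expansion terms: 19
Total = 39 + 19 = 58

58


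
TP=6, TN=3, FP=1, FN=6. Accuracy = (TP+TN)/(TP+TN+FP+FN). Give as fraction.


Accuracy = (TP + TN) / (TP + TN + FP + FN)
TP + TN = 6 + 3 = 9
Total = 6 + 3 + 1 + 6 = 16
Accuracy = 9 / 16 = 9/16

9/16


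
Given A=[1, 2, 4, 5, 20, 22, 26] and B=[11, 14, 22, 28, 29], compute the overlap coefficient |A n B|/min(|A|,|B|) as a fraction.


A intersect B = [22]
|A intersect B| = 1
min(|A|, |B|) = min(7, 5) = 5
Overlap = 1 / 5 = 1/5

1/5


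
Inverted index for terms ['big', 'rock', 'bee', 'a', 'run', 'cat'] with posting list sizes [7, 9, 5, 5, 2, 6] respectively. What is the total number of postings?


Summing posting list sizes:
'big': 7 postings
'rock': 9 postings
'bee': 5 postings
'a': 5 postings
'run': 2 postings
'cat': 6 postings
Total = 7 + 9 + 5 + 5 + 2 + 6 = 34

34


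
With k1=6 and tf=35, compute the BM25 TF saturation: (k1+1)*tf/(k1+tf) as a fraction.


BM25 TF component = (k1+1)*tf / (k1+tf)
k1 = 6, tf = 35
Numerator = (6+1)*35 = 245
Denominator = 6 + 35 = 41
= 245/41 = 245/41

245/41


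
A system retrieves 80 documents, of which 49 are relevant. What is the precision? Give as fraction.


Precision = relevant_retrieved / total_retrieved
= 49 / 80
= 49 / (49 + 31)
= 49/80

49/80


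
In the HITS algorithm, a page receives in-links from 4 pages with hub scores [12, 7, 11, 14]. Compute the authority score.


Authority = sum of hub scores of in-linkers
In-link 1: hub score = 12
In-link 2: hub score = 7
In-link 3: hub score = 11
In-link 4: hub score = 14
Authority = 12 + 7 + 11 + 14 = 44

44


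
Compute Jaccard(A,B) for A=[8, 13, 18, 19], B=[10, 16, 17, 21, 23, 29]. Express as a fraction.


A intersect B = []
|A intersect B| = 0
A union B = [8, 10, 13, 16, 17, 18, 19, 21, 23, 29]
|A union B| = 10
Jaccard = 0/10 = 0

0


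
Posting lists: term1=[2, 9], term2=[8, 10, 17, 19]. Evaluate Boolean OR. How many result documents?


Boolean OR: find union of posting lists
term1 docs: [2, 9]
term2 docs: [8, 10, 17, 19]
Union: [2, 8, 9, 10, 17, 19]
|union| = 6

6


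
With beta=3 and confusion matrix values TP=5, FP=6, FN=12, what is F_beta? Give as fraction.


P = TP/(TP+FP) = 5/11 = 5/11
R = TP/(TP+FN) = 5/17 = 5/17
beta^2 = 3^2 = 9
(1 + beta^2) = 10
Numerator = (1+beta^2)*P*R = 250/187
Denominator = beta^2*P + R = 45/11 + 5/17 = 820/187
F_beta = 25/82

25/82


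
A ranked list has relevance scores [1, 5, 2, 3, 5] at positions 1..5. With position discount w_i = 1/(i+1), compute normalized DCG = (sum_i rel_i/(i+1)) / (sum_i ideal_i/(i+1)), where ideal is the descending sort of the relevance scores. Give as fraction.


Position discount weights w_i = 1/(i+1) for i=1..5:
Weights = [1/2, 1/3, 1/4, 1/5, 1/6]
Actual relevance: [1, 5, 2, 3, 5]
DCG = 1/2 + 5/3 + 2/4 + 3/5 + 5/6 = 41/10
Ideal relevance (sorted desc): [5, 5, 3, 2, 1]
Ideal DCG = 5/2 + 5/3 + 3/4 + 2/5 + 1/6 = 329/60
nDCG = DCG / ideal_DCG = 41/10 / 329/60 = 246/329

246/329


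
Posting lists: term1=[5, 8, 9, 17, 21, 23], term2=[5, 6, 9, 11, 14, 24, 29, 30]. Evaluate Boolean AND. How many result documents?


Boolean AND: find intersection of posting lists
term1 docs: [5, 8, 9, 17, 21, 23]
term2 docs: [5, 6, 9, 11, 14, 24, 29, 30]
Intersection: [5, 9]
|intersection| = 2

2


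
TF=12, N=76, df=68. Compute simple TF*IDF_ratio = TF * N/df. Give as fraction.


TF * (N/df)
= 12 * (76/68)
= 12 * 19/17
= 228/17

228/17


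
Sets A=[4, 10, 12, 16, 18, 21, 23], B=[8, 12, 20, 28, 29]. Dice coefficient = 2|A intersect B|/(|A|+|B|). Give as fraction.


A intersect B = [12]
|A intersect B| = 1
|A| = 7, |B| = 5
Dice = 2*1 / (7+5)
= 2 / 12 = 1/6

1/6


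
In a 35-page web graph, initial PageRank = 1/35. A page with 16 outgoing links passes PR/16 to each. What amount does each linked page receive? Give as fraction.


Initial PR = 1/35 = 1/35
Outlinks = 16
Contribution per link = PR / outlinks
= 1/35 / 16
= 1/560

1/560


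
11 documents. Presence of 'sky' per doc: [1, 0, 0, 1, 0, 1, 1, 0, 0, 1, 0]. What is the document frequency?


Checking each document for 'sky':
Doc 1: present
Doc 2: absent
Doc 3: absent
Doc 4: present
Doc 5: absent
Doc 6: present
Doc 7: present
Doc 8: absent
Doc 9: absent
Doc 10: present
Doc 11: absent
df = sum of presences = 1 + 0 + 0 + 1 + 0 + 1 + 1 + 0 + 0 + 1 + 0 = 5

5


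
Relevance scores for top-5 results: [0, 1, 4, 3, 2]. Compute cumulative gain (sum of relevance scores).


Cumulative Gain = sum of relevance scores
Position 1: rel=0, running sum=0
Position 2: rel=1, running sum=1
Position 3: rel=4, running sum=5
Position 4: rel=3, running sum=8
Position 5: rel=2, running sum=10
CG = 10

10


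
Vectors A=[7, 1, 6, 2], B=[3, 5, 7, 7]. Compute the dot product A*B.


Dot product = sum of element-wise products
A[0]*B[0] = 7*3 = 21
A[1]*B[1] = 1*5 = 5
A[2]*B[2] = 6*7 = 42
A[3]*B[3] = 2*7 = 14
Sum = 21 + 5 + 42 + 14 = 82

82


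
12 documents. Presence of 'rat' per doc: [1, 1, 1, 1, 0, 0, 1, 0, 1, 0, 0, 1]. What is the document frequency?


Checking each document for 'rat':
Doc 1: present
Doc 2: present
Doc 3: present
Doc 4: present
Doc 5: absent
Doc 6: absent
Doc 7: present
Doc 8: absent
Doc 9: present
Doc 10: absent
Doc 11: absent
Doc 12: present
df = sum of presences = 1 + 1 + 1 + 1 + 0 + 0 + 1 + 0 + 1 + 0 + 0 + 1 = 7

7


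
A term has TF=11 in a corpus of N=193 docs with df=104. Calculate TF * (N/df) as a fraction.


TF * (N/df)
= 11 * (193/104)
= 11 * 193/104
= 2123/104

2123/104


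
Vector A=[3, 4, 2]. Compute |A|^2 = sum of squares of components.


|A|^2 = sum of squared components
A[0]^2 = 3^2 = 9
A[1]^2 = 4^2 = 16
A[2]^2 = 2^2 = 4
Sum = 9 + 16 + 4 = 29

29


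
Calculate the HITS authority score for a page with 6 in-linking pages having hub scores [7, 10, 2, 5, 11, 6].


Authority = sum of hub scores of in-linkers
In-link 1: hub score = 7
In-link 2: hub score = 10
In-link 3: hub score = 2
In-link 4: hub score = 5
In-link 5: hub score = 11
In-link 6: hub score = 6
Authority = 7 + 10 + 2 + 5 + 11 + 6 = 41

41


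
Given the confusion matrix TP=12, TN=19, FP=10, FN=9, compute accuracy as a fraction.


Accuracy = (TP + TN) / (TP + TN + FP + FN)
TP + TN = 12 + 19 = 31
Total = 12 + 19 + 10 + 9 = 50
Accuracy = 31 / 50 = 31/50

31/50


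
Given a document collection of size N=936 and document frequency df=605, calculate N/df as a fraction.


IDF ratio = N / df
= 936 / 605
= 936/605

936/605


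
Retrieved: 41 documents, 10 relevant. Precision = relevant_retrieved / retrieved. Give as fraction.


Precision = relevant_retrieved / total_retrieved
= 10 / 41
= 10 / (10 + 31)
= 10/41

10/41


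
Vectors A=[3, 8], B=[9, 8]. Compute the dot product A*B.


Dot product = sum of element-wise products
A[0]*B[0] = 3*9 = 27
A[1]*B[1] = 8*8 = 64
Sum = 27 + 64 = 91

91


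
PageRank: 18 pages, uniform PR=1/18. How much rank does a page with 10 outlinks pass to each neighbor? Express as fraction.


Initial PR = 1/18 = 1/18
Outlinks = 10
Contribution per link = PR / outlinks
= 1/18 / 10
= 1/180

1/180


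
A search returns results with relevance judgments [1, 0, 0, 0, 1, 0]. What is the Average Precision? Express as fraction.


Computing P@k for each relevant position:
Position 1: relevant, P@1 = 1/1 = 1
Position 2: not relevant
Position 3: not relevant
Position 4: not relevant
Position 5: relevant, P@5 = 2/5 = 2/5
Position 6: not relevant
Sum of P@k = 1 + 2/5 = 7/5
AP = 7/5 / 2 = 7/10

7/10


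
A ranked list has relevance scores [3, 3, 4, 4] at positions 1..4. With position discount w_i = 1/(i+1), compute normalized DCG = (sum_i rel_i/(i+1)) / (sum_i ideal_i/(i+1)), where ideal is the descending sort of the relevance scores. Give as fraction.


Position discount weights w_i = 1/(i+1) for i=1..4:
Weights = [1/2, 1/3, 1/4, 1/5]
Actual relevance: [3, 3, 4, 4]
DCG = 3/2 + 3/3 + 4/4 + 4/5 = 43/10
Ideal relevance (sorted desc): [4, 4, 3, 3]
Ideal DCG = 4/2 + 4/3 + 3/4 + 3/5 = 281/60
nDCG = DCG / ideal_DCG = 43/10 / 281/60 = 258/281

258/281


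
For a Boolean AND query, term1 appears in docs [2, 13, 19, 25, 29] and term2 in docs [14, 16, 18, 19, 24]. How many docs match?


Boolean AND: find intersection of posting lists
term1 docs: [2, 13, 19, 25, 29]
term2 docs: [14, 16, 18, 19, 24]
Intersection: [19]
|intersection| = 1

1


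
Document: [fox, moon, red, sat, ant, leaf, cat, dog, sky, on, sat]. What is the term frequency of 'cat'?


Document has 11 words
Scanning for 'cat':
Found at positions: [6]
Count = 1

1


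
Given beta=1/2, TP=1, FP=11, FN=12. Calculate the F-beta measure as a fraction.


P = TP/(TP+FP) = 1/12 = 1/12
R = TP/(TP+FN) = 1/13 = 1/13
beta^2 = 1/2^2 = 1/4
(1 + beta^2) = 5/4
Numerator = (1+beta^2)*P*R = 5/624
Denominator = beta^2*P + R = 1/48 + 1/13 = 61/624
F_beta = 5/61

5/61


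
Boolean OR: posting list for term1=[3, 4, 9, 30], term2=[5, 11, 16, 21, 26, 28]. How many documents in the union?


Boolean OR: find union of posting lists
term1 docs: [3, 4, 9, 30]
term2 docs: [5, 11, 16, 21, 26, 28]
Union: [3, 4, 5, 9, 11, 16, 21, 26, 28, 30]
|union| = 10

10


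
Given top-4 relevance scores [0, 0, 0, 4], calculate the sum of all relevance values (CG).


Cumulative Gain = sum of relevance scores
Position 1: rel=0, running sum=0
Position 2: rel=0, running sum=0
Position 3: rel=0, running sum=0
Position 4: rel=4, running sum=4
CG = 4

4


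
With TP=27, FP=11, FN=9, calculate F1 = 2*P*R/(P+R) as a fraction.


F1 = 2 * P * R / (P + R)
P = TP/(TP+FP) = 27/38 = 27/38
R = TP/(TP+FN) = 27/36 = 3/4
2 * P * R = 2 * 27/38 * 3/4 = 81/76
P + R = 27/38 + 3/4 = 111/76
F1 = 81/76 / 111/76 = 27/37

27/37


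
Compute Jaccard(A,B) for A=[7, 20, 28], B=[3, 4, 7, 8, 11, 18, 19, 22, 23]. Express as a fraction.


A intersect B = [7]
|A intersect B| = 1
A union B = [3, 4, 7, 8, 11, 18, 19, 20, 22, 23, 28]
|A union B| = 11
Jaccard = 1/11 = 1/11

1/11


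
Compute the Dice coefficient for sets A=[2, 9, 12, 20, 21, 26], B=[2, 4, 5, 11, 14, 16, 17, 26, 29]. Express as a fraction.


A intersect B = [2, 26]
|A intersect B| = 2
|A| = 6, |B| = 9
Dice = 2*2 / (6+9)
= 4 / 15 = 4/15

4/15


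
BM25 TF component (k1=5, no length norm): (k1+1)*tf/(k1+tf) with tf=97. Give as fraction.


BM25 TF component = (k1+1)*tf / (k1+tf)
k1 = 5, tf = 97
Numerator = (5+1)*97 = 582
Denominator = 5 + 97 = 102
= 582/102 = 97/17

97/17


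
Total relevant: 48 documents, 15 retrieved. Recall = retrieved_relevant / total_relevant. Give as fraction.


Recall = retrieved_relevant / total_relevant
= 15 / 48
= 15 / (15 + 33)
= 5/16

5/16


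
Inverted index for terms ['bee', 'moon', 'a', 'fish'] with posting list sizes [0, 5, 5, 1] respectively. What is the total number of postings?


Summing posting list sizes:
'bee': 0 postings
'moon': 5 postings
'a': 5 postings
'fish': 1 postings
Total = 0 + 5 + 5 + 1 = 11

11


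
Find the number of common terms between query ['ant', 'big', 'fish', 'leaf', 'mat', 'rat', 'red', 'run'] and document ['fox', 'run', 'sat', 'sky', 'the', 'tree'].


Query terms: ['ant', 'big', 'fish', 'leaf', 'mat', 'rat', 'red', 'run']
Document terms: ['fox', 'run', 'sat', 'sky', 'the', 'tree']
Common terms: ['run']
Overlap count = 1

1


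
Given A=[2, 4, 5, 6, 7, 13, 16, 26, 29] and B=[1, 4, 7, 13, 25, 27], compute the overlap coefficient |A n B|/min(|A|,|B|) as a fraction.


A intersect B = [4, 7, 13]
|A intersect B| = 3
min(|A|, |B|) = min(9, 6) = 6
Overlap = 3 / 6 = 1/2

1/2


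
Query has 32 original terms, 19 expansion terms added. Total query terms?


Original terms: 32
Expansion terms: 19
Total = 32 + 19 = 51

51


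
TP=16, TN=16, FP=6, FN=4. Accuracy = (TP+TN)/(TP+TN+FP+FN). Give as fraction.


Accuracy = (TP + TN) / (TP + TN + FP + FN)
TP + TN = 16 + 16 = 32
Total = 16 + 16 + 6 + 4 = 42
Accuracy = 32 / 42 = 16/21

16/21


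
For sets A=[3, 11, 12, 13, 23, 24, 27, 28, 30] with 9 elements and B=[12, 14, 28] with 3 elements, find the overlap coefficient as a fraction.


A intersect B = [12, 28]
|A intersect B| = 2
min(|A|, |B|) = min(9, 3) = 3
Overlap = 2 / 3 = 2/3

2/3


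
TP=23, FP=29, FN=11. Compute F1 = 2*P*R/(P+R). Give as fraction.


F1 = 2 * P * R / (P + R)
P = TP/(TP+FP) = 23/52 = 23/52
R = TP/(TP+FN) = 23/34 = 23/34
2 * P * R = 2 * 23/52 * 23/34 = 529/884
P + R = 23/52 + 23/34 = 989/884
F1 = 529/884 / 989/884 = 23/43

23/43


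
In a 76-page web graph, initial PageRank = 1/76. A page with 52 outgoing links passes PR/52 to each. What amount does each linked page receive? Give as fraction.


Initial PR = 1/76 = 1/76
Outlinks = 52
Contribution per link = PR / outlinks
= 1/76 / 52
= 1/3952

1/3952


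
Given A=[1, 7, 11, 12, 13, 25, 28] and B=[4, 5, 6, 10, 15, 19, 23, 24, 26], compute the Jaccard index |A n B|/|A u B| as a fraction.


A intersect B = []
|A intersect B| = 0
A union B = [1, 4, 5, 6, 7, 10, 11, 12, 13, 15, 19, 23, 24, 25, 26, 28]
|A union B| = 16
Jaccard = 0/16 = 0

0


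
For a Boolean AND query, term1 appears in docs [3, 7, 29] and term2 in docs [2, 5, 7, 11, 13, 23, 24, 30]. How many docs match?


Boolean AND: find intersection of posting lists
term1 docs: [3, 7, 29]
term2 docs: [2, 5, 7, 11, 13, 23, 24, 30]
Intersection: [7]
|intersection| = 1

1


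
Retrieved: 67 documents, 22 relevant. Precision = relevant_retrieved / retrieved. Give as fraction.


Precision = relevant_retrieved / total_retrieved
= 22 / 67
= 22 / (22 + 45)
= 22/67

22/67


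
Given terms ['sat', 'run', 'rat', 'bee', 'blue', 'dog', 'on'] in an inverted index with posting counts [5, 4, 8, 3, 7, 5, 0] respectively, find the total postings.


Summing posting list sizes:
'sat': 5 postings
'run': 4 postings
'rat': 8 postings
'bee': 3 postings
'blue': 7 postings
'dog': 5 postings
'on': 0 postings
Total = 5 + 4 + 8 + 3 + 7 + 5 + 0 = 32

32
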